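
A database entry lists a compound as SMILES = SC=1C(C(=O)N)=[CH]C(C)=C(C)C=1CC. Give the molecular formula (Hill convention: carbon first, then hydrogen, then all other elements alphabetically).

Walk through each heavy atom and fill implicit hydrogens from standard valence (C 4, N 3, O 2, S 2, halogen 1):
  atom 1: S, bond orders sum to 1 (valence 2) → 1 H
  atom 2: C, bond orders sum to 4 (valence 4) → 0 H
  atom 3: C, bond orders sum to 4 (valence 4) → 0 H
  atom 4: C, bond orders sum to 4 (valence 4) → 0 H
  atom 5: O, bond orders sum to 2 (valence 2) → 0 H
  atom 6: N, bond orders sum to 1 (valence 3) → 2 H
  atom 7: C with explicit H count 1
  atom 8: C, bond orders sum to 4 (valence 4) → 0 H
  atom 9: C, bond orders sum to 1 (valence 4) → 3 H
  atom 10: C, bond orders sum to 4 (valence 4) → 0 H
  atom 11: C, bond orders sum to 1 (valence 4) → 3 H
  atom 12: C, bond orders sum to 4 (valence 4) → 0 H
  atom 13: C, bond orders sum to 2 (valence 4) → 2 H
  atom 14: C, bond orders sum to 1 (valence 4) → 3 H
Totals → C:11, H:15, N:1, O:1, S:1.
In Hill order: C11H15NOS.

C11H15NOS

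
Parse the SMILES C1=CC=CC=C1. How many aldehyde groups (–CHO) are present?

0

Scan the SMILES for the aldehyde motif — none present.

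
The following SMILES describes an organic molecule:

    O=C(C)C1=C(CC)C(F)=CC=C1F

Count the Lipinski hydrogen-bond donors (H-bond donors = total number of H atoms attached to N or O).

Donors: find every N or O and count the H atoms it carries.
  atom 1 (O): bond orders sum to 2 → 0 H
Lipinski HBD = 0.

0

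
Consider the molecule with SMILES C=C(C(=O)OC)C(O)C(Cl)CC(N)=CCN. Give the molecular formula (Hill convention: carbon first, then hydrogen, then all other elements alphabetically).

C10H17ClN2O3

Walk through each heavy atom and fill implicit hydrogens from standard valence (C 4, N 3, O 2, S 2, halogen 1):
  atom 1: C, bond orders sum to 2 (valence 4) → 2 H
  atom 2: C, bond orders sum to 4 (valence 4) → 0 H
  atom 3: C, bond orders sum to 4 (valence 4) → 0 H
  atom 4: O, bond orders sum to 2 (valence 2) → 0 H
  atom 5: O, bond orders sum to 2 (valence 2) → 0 H
  atom 6: C, bond orders sum to 1 (valence 4) → 3 H
  atom 7: C, bond orders sum to 3 (valence 4) → 1 H
  atom 8: O, bond orders sum to 1 (valence 2) → 1 H
  atom 9: C, bond orders sum to 3 (valence 4) → 1 H
  atom 10: Cl (halogen, monovalent) → 0 H
  atom 11: C, bond orders sum to 2 (valence 4) → 2 H
  atom 12: C, bond orders sum to 4 (valence 4) → 0 H
  atom 13: N, bond orders sum to 1 (valence 3) → 2 H
  atom 14: C, bond orders sum to 3 (valence 4) → 1 H
  atom 15: C, bond orders sum to 2 (valence 4) → 2 H
  atom 16: N, bond orders sum to 1 (valence 3) → 2 H
Totals → C:10, H:17, Cl:1, N:2, O:3.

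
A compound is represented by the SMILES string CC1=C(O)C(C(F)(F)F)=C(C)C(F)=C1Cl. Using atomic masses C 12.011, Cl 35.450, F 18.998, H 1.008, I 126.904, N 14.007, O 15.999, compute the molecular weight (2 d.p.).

242.60 g/mol

First, the molecular formula is C9H7ClF4O (counting implicit H from valence).
  C: 9 × 12.011 = 108.099
  Cl: 1 × 35.450 = 35.450
  F: 4 × 18.998 = 75.992
  H: 7 × 1.008 = 7.056
  O: 1 × 15.999 = 15.999
Sum: 9×12.011 + 1×35.450 + 4×18.998 + 7×1.008 + 1×15.999 = 242.596 → 242.60 g/mol.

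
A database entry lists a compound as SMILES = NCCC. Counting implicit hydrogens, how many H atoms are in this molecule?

9

Walk through each heavy atom and fill implicit hydrogens from standard valence (C 4, N 3, O 2, S 2, halogen 1):
  atom 1: N, bond orders sum to 1 (valence 3) → 2 H
  atom 2: C, bond orders sum to 2 (valence 4) → 2 H
  atom 3: C, bond orders sum to 2 (valence 4) → 2 H
  atom 4: C, bond orders sum to 1 (valence 4) → 3 H
Total hydrogens: 9.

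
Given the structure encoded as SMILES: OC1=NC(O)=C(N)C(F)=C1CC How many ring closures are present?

1

In SMILES, each pair of matching ring-closure digits denotes one ring-closing bond; the number of such bonds equals the number of independent rings.
Ring-closure bonds here: 1.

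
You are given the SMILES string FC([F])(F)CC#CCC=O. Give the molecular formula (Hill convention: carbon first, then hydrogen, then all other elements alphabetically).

C6H5F3O

Walk through each heavy atom and fill implicit hydrogens from standard valence (C 4, N 3, O 2, S 2, halogen 1):
  atom 1: F (halogen, monovalent) → 0 H
  atom 2: C, bond orders sum to 4 (valence 4) → 0 H
  atom 3: F with explicit H count 0
  atom 4: F (halogen, monovalent) → 0 H
  atom 5: C, bond orders sum to 2 (valence 4) → 2 H
  atom 6: C, bond orders sum to 4 (valence 4) → 0 H
  atom 7: C, bond orders sum to 4 (valence 4) → 0 H
  atom 8: C, bond orders sum to 2 (valence 4) → 2 H
  atom 9: C, bond orders sum to 3 (valence 4) → 1 H
  atom 10: O, bond orders sum to 2 (valence 2) → 0 H
Totals → C:6, H:5, F:3, O:1.
In Hill order: C6H5F3O.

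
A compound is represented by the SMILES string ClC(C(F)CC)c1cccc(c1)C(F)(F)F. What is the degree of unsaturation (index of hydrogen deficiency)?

Molecular formula: C11H11ClF4.
DoU = (2C + 2 + N − H − X) / 2, where X is the halogen count and O/S are ignored.
    = (2·11 + 2 + 0 − 11 − 5) / 2 = 8 / 2 = 4.

4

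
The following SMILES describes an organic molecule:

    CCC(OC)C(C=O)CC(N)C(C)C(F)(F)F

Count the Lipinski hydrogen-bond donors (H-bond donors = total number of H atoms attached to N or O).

2

Donors: find every N or O and count the H atoms it carries.
  atom 4 (O): bond orders sum to 2 → 0 H
  atom 8 (O): bond orders sum to 2 → 0 H
  atom 11 (N): bond orders sum to 1 → 2 H
Lipinski HBD = 2.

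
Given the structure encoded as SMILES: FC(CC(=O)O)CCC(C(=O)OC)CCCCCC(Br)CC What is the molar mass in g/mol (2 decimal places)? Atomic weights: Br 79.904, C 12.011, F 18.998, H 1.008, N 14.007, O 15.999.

First, the molecular formula is C16H28BrFO4 (counting implicit H from valence).
  Br: 1 × 79.904 = 79.904
  C: 16 × 12.011 = 192.176
  F: 1 × 18.998 = 18.998
  H: 28 × 1.008 = 28.224
  O: 4 × 15.999 = 63.996
Sum: 1×79.904 + 16×12.011 + 1×18.998 + 28×1.008 + 4×15.999 = 383.298 → 383.30 g/mol.

383.30 g/mol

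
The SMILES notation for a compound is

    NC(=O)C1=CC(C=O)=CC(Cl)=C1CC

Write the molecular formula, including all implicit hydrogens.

C10H10ClNO2

Walk through each heavy atom and fill implicit hydrogens from standard valence (C 4, N 3, O 2, S 2, halogen 1):
  atom 1: N, bond orders sum to 1 (valence 3) → 2 H
  atom 2: C, bond orders sum to 4 (valence 4) → 0 H
  atom 3: O, bond orders sum to 2 (valence 2) → 0 H
  atom 4: C, bond orders sum to 4 (valence 4) → 0 H
  atom 5: C, bond orders sum to 3 (valence 4) → 1 H
  atom 6: C, bond orders sum to 4 (valence 4) → 0 H
  atom 7: C, bond orders sum to 3 (valence 4) → 1 H
  atom 8: O, bond orders sum to 2 (valence 2) → 0 H
  atom 9: C, bond orders sum to 3 (valence 4) → 1 H
  atom 10: C, bond orders sum to 4 (valence 4) → 0 H
  atom 11: Cl (halogen, monovalent) → 0 H
  atom 12: C, bond orders sum to 4 (valence 4) → 0 H
  atom 13: C, bond orders sum to 2 (valence 4) → 2 H
  atom 14: C, bond orders sum to 1 (valence 4) → 3 H
Totals → C:10, H:10, Cl:1, N:1, O:2.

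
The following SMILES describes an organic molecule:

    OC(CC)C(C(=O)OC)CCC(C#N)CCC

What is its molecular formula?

Walk through each heavy atom and fill implicit hydrogens from standard valence (C 4, N 3, O 2, S 2, halogen 1):
  atom 1: O, bond orders sum to 1 (valence 2) → 1 H
  atom 2: C, bond orders sum to 3 (valence 4) → 1 H
  atom 3: C, bond orders sum to 2 (valence 4) → 2 H
  atom 4: C, bond orders sum to 1 (valence 4) → 3 H
  atom 5: C, bond orders sum to 3 (valence 4) → 1 H
  atom 6: C, bond orders sum to 4 (valence 4) → 0 H
  atom 7: O, bond orders sum to 2 (valence 2) → 0 H
  atom 8: O, bond orders sum to 2 (valence 2) → 0 H
  atom 9: C, bond orders sum to 1 (valence 4) → 3 H
  atom 10: C, bond orders sum to 2 (valence 4) → 2 H
  atom 11: C, bond orders sum to 2 (valence 4) → 2 H
  atom 12: C, bond orders sum to 3 (valence 4) → 1 H
  atom 13: C, bond orders sum to 4 (valence 4) → 0 H
  atom 14: N, bond orders sum to 3 (valence 3) → 0 H
  atom 15: C, bond orders sum to 2 (valence 4) → 2 H
  atom 16: C, bond orders sum to 2 (valence 4) → 2 H
  atom 17: C, bond orders sum to 1 (valence 4) → 3 H
Totals → C:13, H:23, N:1, O:3.
In Hill order: C13H23NO3.

C13H23NO3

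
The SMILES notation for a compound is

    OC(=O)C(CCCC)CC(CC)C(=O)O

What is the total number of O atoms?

4

Scan the SMILES for O atoms (remember two-letter symbols like Cl and Br are single atoms).
Oxygen count: 4.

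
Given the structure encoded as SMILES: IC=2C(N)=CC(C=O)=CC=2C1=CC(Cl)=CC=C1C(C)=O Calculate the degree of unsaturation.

10

Degree of unsaturation = (number of rings) + (number of π bonds).
Ring closures in the SMILES: 2.
π bonds: 8 double bonds (each 1 DoU) → 8 DoU from unsaturation.
Total DoU = 2 + 8 = 10.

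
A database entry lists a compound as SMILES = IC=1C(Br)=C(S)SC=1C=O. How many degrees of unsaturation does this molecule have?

Molecular formula: C5H2BrIOS2.
DoU = (2C + 2 + N − H − X) / 2, where X is the halogen count and O/S are ignored.
    = (2·5 + 2 + 0 − 2 − 2) / 2 = 8 / 2 = 4.

4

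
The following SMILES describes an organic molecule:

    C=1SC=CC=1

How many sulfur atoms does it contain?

Scan the SMILES for S atoms (remember two-letter symbols like Cl and Br are single atoms).
Sulfur count: 1.

1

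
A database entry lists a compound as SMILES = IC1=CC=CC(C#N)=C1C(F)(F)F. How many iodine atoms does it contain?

Scan the SMILES for I atoms (remember two-letter symbols like Cl and Br are single atoms).
Iodine count: 1.

1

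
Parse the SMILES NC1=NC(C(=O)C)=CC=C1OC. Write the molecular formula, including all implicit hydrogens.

C8H10N2O2

Walk through each heavy atom and fill implicit hydrogens from standard valence (C 4, N 3, O 2, S 2, halogen 1):
  atom 1: N, bond orders sum to 1 (valence 3) → 2 H
  atom 2: C, bond orders sum to 4 (valence 4) → 0 H
  atom 3: N, bond orders sum to 3 (valence 3) → 0 H
  atom 4: C, bond orders sum to 4 (valence 4) → 0 H
  atom 5: C, bond orders sum to 4 (valence 4) → 0 H
  atom 6: O, bond orders sum to 2 (valence 2) → 0 H
  atom 7: C, bond orders sum to 1 (valence 4) → 3 H
  atom 8: C, bond orders sum to 3 (valence 4) → 1 H
  atom 9: C, bond orders sum to 3 (valence 4) → 1 H
  atom 10: C, bond orders sum to 4 (valence 4) → 0 H
  atom 11: O, bond orders sum to 2 (valence 2) → 0 H
  atom 12: C, bond orders sum to 1 (valence 4) → 3 H
Totals → C:8, H:10, N:2, O:2.
In Hill order: C8H10N2O2.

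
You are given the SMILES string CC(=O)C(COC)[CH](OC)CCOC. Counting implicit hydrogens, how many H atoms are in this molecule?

Walk through each heavy atom and fill implicit hydrogens from standard valence (C 4, N 3, O 2, S 2, halogen 1):
  atom 1: C, bond orders sum to 1 (valence 4) → 3 H
  atom 2: C, bond orders sum to 4 (valence 4) → 0 H
  atom 3: O, bond orders sum to 2 (valence 2) → 0 H
  atom 4: C, bond orders sum to 3 (valence 4) → 1 H
  atom 5: C, bond orders sum to 2 (valence 4) → 2 H
  atom 6: O, bond orders sum to 2 (valence 2) → 0 H
  atom 7: C, bond orders sum to 1 (valence 4) → 3 H
  atom 8: C with explicit H count 1
  atom 9: O, bond orders sum to 2 (valence 2) → 0 H
  atom 10: C, bond orders sum to 1 (valence 4) → 3 H
  atom 11: C, bond orders sum to 2 (valence 4) → 2 H
  atom 12: C, bond orders sum to 2 (valence 4) → 2 H
  atom 13: O, bond orders sum to 2 (valence 2) → 0 H
  atom 14: C, bond orders sum to 1 (valence 4) → 3 H
Total hydrogens: 20.

20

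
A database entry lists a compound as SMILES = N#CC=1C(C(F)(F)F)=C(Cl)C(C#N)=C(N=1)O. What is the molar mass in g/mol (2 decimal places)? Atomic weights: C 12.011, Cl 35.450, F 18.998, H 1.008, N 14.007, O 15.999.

First, the molecular formula is C8HClF3N3O (counting implicit H from valence).
  C: 8 × 12.011 = 96.088
  Cl: 1 × 35.450 = 35.450
  F: 3 × 18.998 = 56.994
  H: 1 × 1.008 = 1.008
  N: 3 × 14.007 = 42.021
  O: 1 × 15.999 = 15.999
Sum: 8×12.011 + 1×35.450 + 3×18.998 + 1×1.008 + 3×14.007 + 1×15.999 = 247.560 → 247.56 g/mol.

247.56 g/mol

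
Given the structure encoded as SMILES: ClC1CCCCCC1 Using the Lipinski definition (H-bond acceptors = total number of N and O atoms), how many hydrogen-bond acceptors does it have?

N atoms: 0; O atoms: 0.
Lipinski HBA = 0 + 0 = 0.

0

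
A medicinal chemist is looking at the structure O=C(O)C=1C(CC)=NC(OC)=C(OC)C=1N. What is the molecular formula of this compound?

C10H14N2O4

Walk through each heavy atom and fill implicit hydrogens from standard valence (C 4, N 3, O 2, S 2, halogen 1):
  atom 1: O, bond orders sum to 2 (valence 2) → 0 H
  atom 2: C, bond orders sum to 4 (valence 4) → 0 H
  atom 3: O, bond orders sum to 1 (valence 2) → 1 H
  atom 4: C, bond orders sum to 4 (valence 4) → 0 H
  atom 5: C, bond orders sum to 4 (valence 4) → 0 H
  atom 6: C, bond orders sum to 2 (valence 4) → 2 H
  atom 7: C, bond orders sum to 1 (valence 4) → 3 H
  atom 8: N, bond orders sum to 3 (valence 3) → 0 H
  atom 9: C, bond orders sum to 4 (valence 4) → 0 H
  atom 10: O, bond orders sum to 2 (valence 2) → 0 H
  atom 11: C, bond orders sum to 1 (valence 4) → 3 H
  atom 12: C, bond orders sum to 4 (valence 4) → 0 H
  atom 13: O, bond orders sum to 2 (valence 2) → 0 H
  atom 14: C, bond orders sum to 1 (valence 4) → 3 H
  atom 15: C, bond orders sum to 4 (valence 4) → 0 H
  atom 16: N, bond orders sum to 1 (valence 3) → 2 H
Totals → C:10, H:14, N:2, O:4.
In Hill order: C10H14N2O4.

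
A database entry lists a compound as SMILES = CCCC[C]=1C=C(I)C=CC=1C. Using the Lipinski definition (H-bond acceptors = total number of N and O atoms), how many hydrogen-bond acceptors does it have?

N atoms: 0; O atoms: 0.
Lipinski HBA = 0 + 0 = 0.

0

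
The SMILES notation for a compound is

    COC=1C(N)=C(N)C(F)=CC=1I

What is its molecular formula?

C7H8FIN2O

Walk through each heavy atom and fill implicit hydrogens from standard valence (C 4, N 3, O 2, S 2, halogen 1):
  atom 1: C, bond orders sum to 1 (valence 4) → 3 H
  atom 2: O, bond orders sum to 2 (valence 2) → 0 H
  atom 3: C, bond orders sum to 4 (valence 4) → 0 H
  atom 4: C, bond orders sum to 4 (valence 4) → 0 H
  atom 5: N, bond orders sum to 1 (valence 3) → 2 H
  atom 6: C, bond orders sum to 4 (valence 4) → 0 H
  atom 7: N, bond orders sum to 1 (valence 3) → 2 H
  atom 8: C, bond orders sum to 4 (valence 4) → 0 H
  atom 9: F (halogen, monovalent) → 0 H
  atom 10: C, bond orders sum to 3 (valence 4) → 1 H
  atom 11: C, bond orders sum to 4 (valence 4) → 0 H
  atom 12: I (halogen, monovalent) → 0 H
Totals → C:7, H:8, F:1, I:1, N:2, O:1.
In Hill order: C7H8FIN2O.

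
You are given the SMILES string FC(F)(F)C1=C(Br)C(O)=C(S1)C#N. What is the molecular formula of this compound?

C6HBrF3NOS

Walk through each heavy atom and fill implicit hydrogens from standard valence (C 4, N 3, O 2, S 2, halogen 1):
  atom 1: F (halogen, monovalent) → 0 H
  atom 2: C, bond orders sum to 4 (valence 4) → 0 H
  atom 3: F (halogen, monovalent) → 0 H
  atom 4: F (halogen, monovalent) → 0 H
  atom 5: C, bond orders sum to 4 (valence 4) → 0 H
  atom 6: C, bond orders sum to 4 (valence 4) → 0 H
  atom 7: Br (halogen, monovalent) → 0 H
  atom 8: C, bond orders sum to 4 (valence 4) → 0 H
  atom 9: O, bond orders sum to 1 (valence 2) → 1 H
  atom 10: C, bond orders sum to 4 (valence 4) → 0 H
  atom 11: S, bond orders sum to 2 (valence 2) → 0 H
  atom 12: C, bond orders sum to 4 (valence 4) → 0 H
  atom 13: N, bond orders sum to 3 (valence 3) → 0 H
Totals → C:6, H:1, Br:1, F:3, N:1, O:1, S:1.
In Hill order: C6HBrF3NOS.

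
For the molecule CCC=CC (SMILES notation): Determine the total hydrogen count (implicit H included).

Walk through each heavy atom and fill implicit hydrogens from standard valence (C 4, N 3, O 2, S 2, halogen 1):
  atom 1: C, bond orders sum to 1 (valence 4) → 3 H
  atom 2: C, bond orders sum to 2 (valence 4) → 2 H
  atom 3: C, bond orders sum to 3 (valence 4) → 1 H
  atom 4: C, bond orders sum to 3 (valence 4) → 1 H
  atom 5: C, bond orders sum to 1 (valence 4) → 3 H
Total hydrogens: 10.

10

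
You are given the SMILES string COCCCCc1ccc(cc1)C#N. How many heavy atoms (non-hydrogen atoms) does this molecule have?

Every atom symbol written in the SMILES (organic subset) is one heavy atom; implicit H are not written.
Heavy atoms by element → C:12, N:1, O:1.
Total: 14.

14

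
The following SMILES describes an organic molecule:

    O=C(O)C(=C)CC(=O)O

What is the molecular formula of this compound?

Walk through each heavy atom and fill implicit hydrogens from standard valence (C 4, N 3, O 2, S 2, halogen 1):
  atom 1: O, bond orders sum to 2 (valence 2) → 0 H
  atom 2: C, bond orders sum to 4 (valence 4) → 0 H
  atom 3: O, bond orders sum to 1 (valence 2) → 1 H
  atom 4: C, bond orders sum to 4 (valence 4) → 0 H
  atom 5: C, bond orders sum to 2 (valence 4) → 2 H
  atom 6: C, bond orders sum to 2 (valence 4) → 2 H
  atom 7: C, bond orders sum to 4 (valence 4) → 0 H
  atom 8: O, bond orders sum to 2 (valence 2) → 0 H
  atom 9: O, bond orders sum to 1 (valence 2) → 1 H
Totals → C:5, H:6, O:4.
In Hill order: C5H6O4.

C5H6O4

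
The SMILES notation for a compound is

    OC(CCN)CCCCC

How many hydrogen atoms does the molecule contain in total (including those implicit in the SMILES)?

Walk through each heavy atom and fill implicit hydrogens from standard valence (C 4, N 3, O 2, S 2, halogen 1):
  atom 1: O, bond orders sum to 1 (valence 2) → 1 H
  atom 2: C, bond orders sum to 3 (valence 4) → 1 H
  atom 3: C, bond orders sum to 2 (valence 4) → 2 H
  atom 4: C, bond orders sum to 2 (valence 4) → 2 H
  atom 5: N, bond orders sum to 1 (valence 3) → 2 H
  atom 6: C, bond orders sum to 2 (valence 4) → 2 H
  atom 7: C, bond orders sum to 2 (valence 4) → 2 H
  atom 8: C, bond orders sum to 2 (valence 4) → 2 H
  atom 9: C, bond orders sum to 2 (valence 4) → 2 H
  atom 10: C, bond orders sum to 1 (valence 4) → 3 H
Total hydrogens: 19.

19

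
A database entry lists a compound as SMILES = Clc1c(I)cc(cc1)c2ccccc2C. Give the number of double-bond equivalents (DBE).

Molecular formula: C13H10ClI.
DoU = (2C + 2 + N − H − X) / 2, where X is the halogen count and O/S are ignored.
    = (2·13 + 2 + 0 − 10 − 2) / 2 = 16 / 2 = 8.

8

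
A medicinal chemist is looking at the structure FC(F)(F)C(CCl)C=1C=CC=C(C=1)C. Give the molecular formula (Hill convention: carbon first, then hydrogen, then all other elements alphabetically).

C10H10ClF3

Walk through each heavy atom and fill implicit hydrogens from standard valence (C 4, N 3, O 2, S 2, halogen 1):
  atom 1: F (halogen, monovalent) → 0 H
  atom 2: C, bond orders sum to 4 (valence 4) → 0 H
  atom 3: F (halogen, monovalent) → 0 H
  atom 4: F (halogen, monovalent) → 0 H
  atom 5: C, bond orders sum to 3 (valence 4) → 1 H
  atom 6: C, bond orders sum to 2 (valence 4) → 2 H
  atom 7: Cl (halogen, monovalent) → 0 H
  atom 8: C, bond orders sum to 4 (valence 4) → 0 H
  atom 9: C, bond orders sum to 3 (valence 4) → 1 H
  atom 10: C, bond orders sum to 3 (valence 4) → 1 H
  atom 11: C, bond orders sum to 3 (valence 4) → 1 H
  atom 12: C, bond orders sum to 4 (valence 4) → 0 H
  atom 13: C, bond orders sum to 3 (valence 4) → 1 H
  atom 14: C, bond orders sum to 1 (valence 4) → 3 H
Totals → C:10, H:10, Cl:1, F:3.
In Hill order: C10H10ClF3.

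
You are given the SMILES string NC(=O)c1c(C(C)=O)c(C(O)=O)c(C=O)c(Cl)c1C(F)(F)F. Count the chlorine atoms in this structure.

1

Scan the SMILES for Cl atoms (remember two-letter symbols like Cl and Br are single atoms).
Chlorine count: 1.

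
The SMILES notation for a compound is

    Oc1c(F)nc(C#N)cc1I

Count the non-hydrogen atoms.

11

Every atom symbol written in the SMILES (organic subset) is one heavy atom; implicit H are not written.
Heavy atoms by element → C:6, F:1, I:1, N:2, O:1.
Total: 11.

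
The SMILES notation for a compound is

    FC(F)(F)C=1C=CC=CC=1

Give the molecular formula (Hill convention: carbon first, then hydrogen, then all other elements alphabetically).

C7H5F3

Walk through each heavy atom and fill implicit hydrogens from standard valence (C 4, N 3, O 2, S 2, halogen 1):
  atom 1: F (halogen, monovalent) → 0 H
  atom 2: C, bond orders sum to 4 (valence 4) → 0 H
  atom 3: F (halogen, monovalent) → 0 H
  atom 4: F (halogen, monovalent) → 0 H
  atom 5: C, bond orders sum to 4 (valence 4) → 0 H
  atom 6: C, bond orders sum to 3 (valence 4) → 1 H
  atom 7: C, bond orders sum to 3 (valence 4) → 1 H
  atom 8: C, bond orders sum to 3 (valence 4) → 1 H
  atom 9: C, bond orders sum to 3 (valence 4) → 1 H
  atom 10: C, bond orders sum to 3 (valence 4) → 1 H
Totals → C:7, H:5, F:3.
In Hill order: C7H5F3.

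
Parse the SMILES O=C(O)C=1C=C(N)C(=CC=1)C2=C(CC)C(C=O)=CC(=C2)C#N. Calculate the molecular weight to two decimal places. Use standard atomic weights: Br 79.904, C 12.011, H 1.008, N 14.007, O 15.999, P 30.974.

First, the molecular formula is C17H14N2O3 (counting implicit H from valence).
  C: 17 × 12.011 = 204.187
  H: 14 × 1.008 = 14.112
  N: 2 × 14.007 = 28.014
  O: 3 × 15.999 = 47.997
Sum: 17×12.011 + 14×1.008 + 2×14.007 + 3×15.999 = 294.310 → 294.31 g/mol.

294.31 g/mol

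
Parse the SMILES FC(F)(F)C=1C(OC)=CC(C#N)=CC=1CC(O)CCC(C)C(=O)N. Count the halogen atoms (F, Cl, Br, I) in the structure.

3

Halogen atoms appear at heavy-atom positions 1, 3, 4 (3×F).
Other groups present: 1 amide, 1 ether, 1 hydroxyl, 1 nitrile.
Halogen count: 3.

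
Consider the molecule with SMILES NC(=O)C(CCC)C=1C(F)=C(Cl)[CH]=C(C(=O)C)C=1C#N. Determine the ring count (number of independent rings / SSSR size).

In SMILES, each pair of matching ring-closure digits denotes one ring-closing bond; the number of such bonds equals the number of independent rings.
Ring-closure bonds here: 1.

1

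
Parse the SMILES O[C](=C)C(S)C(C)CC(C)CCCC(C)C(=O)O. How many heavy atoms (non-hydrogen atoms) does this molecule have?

Every atom symbol written in the SMILES (organic subset) is one heavy atom; implicit H are not written.
Heavy atoms by element → C:14, O:3, S:1.
Total: 18.

18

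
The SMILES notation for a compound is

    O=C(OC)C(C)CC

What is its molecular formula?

C6H12O2

Walk through each heavy atom and fill implicit hydrogens from standard valence (C 4, N 3, O 2, S 2, halogen 1):
  atom 1: O, bond orders sum to 2 (valence 2) → 0 H
  atom 2: C, bond orders sum to 4 (valence 4) → 0 H
  atom 3: O, bond orders sum to 2 (valence 2) → 0 H
  atom 4: C, bond orders sum to 1 (valence 4) → 3 H
  atom 5: C, bond orders sum to 3 (valence 4) → 1 H
  atom 6: C, bond orders sum to 1 (valence 4) → 3 H
  atom 7: C, bond orders sum to 2 (valence 4) → 2 H
  atom 8: C, bond orders sum to 1 (valence 4) → 3 H
Totals → C:6, H:12, O:2.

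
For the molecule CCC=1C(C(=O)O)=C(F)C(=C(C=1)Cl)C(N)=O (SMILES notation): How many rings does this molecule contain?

In SMILES, each pair of matching ring-closure digits denotes one ring-closing bond; the number of such bonds equals the number of independent rings.
Ring-closure bonds here: 1.

1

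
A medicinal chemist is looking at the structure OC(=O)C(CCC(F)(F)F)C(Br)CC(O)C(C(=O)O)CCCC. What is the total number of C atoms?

Count every carbon token in the SMILES (each C, including those in ring-closure positions and inside branches).
Carbon count: 14.

14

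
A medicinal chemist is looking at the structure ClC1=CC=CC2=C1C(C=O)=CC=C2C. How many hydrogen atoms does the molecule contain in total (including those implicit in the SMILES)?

Walk through each heavy atom and fill implicit hydrogens from standard valence (C 4, N 3, O 2, S 2, halogen 1):
  atom 1: Cl (halogen, monovalent) → 0 H
  atom 2: C, bond orders sum to 4 (valence 4) → 0 H
  atom 3: C, bond orders sum to 3 (valence 4) → 1 H
  atom 4: C, bond orders sum to 3 (valence 4) → 1 H
  atom 5: C, bond orders sum to 3 (valence 4) → 1 H
  atom 6: C, bond orders sum to 4 (valence 4) → 0 H
  atom 7: C, bond orders sum to 4 (valence 4) → 0 H
  atom 8: C, bond orders sum to 4 (valence 4) → 0 H
  atom 9: C, bond orders sum to 3 (valence 4) → 1 H
  atom 10: O, bond orders sum to 2 (valence 2) → 0 H
  atom 11: C, bond orders sum to 3 (valence 4) → 1 H
  atom 12: C, bond orders sum to 3 (valence 4) → 1 H
  atom 13: C, bond orders sum to 4 (valence 4) → 0 H
  atom 14: C, bond orders sum to 1 (valence 4) → 3 H
Total hydrogens: 9.

9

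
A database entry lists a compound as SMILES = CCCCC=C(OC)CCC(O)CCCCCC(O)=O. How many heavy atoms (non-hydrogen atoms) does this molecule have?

20

Every atom symbol written in the SMILES (organic subset) is one heavy atom; implicit H are not written.
Heavy atoms by element → C:16, O:4.
Total: 20.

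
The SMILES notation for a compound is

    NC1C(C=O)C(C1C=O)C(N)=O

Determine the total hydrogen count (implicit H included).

10

Walk through each heavy atom and fill implicit hydrogens from standard valence (C 4, N 3, O 2, S 2, halogen 1):
  atom 1: N, bond orders sum to 1 (valence 3) → 2 H
  atom 2: C, bond orders sum to 3 (valence 4) → 1 H
  atom 3: C, bond orders sum to 3 (valence 4) → 1 H
  atom 4: C, bond orders sum to 3 (valence 4) → 1 H
  atom 5: O, bond orders sum to 2 (valence 2) → 0 H
  atom 6: C, bond orders sum to 3 (valence 4) → 1 H
  atom 7: C, bond orders sum to 3 (valence 4) → 1 H
  atom 8: C, bond orders sum to 3 (valence 4) → 1 H
  atom 9: O, bond orders sum to 2 (valence 2) → 0 H
  atom 10: C, bond orders sum to 4 (valence 4) → 0 H
  atom 11: N, bond orders sum to 1 (valence 3) → 2 H
  atom 12: O, bond orders sum to 2 (valence 2) → 0 H
Total hydrogens: 10.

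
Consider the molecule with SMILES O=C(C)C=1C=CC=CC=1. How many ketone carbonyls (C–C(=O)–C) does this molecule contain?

The ketone motif appears at heavy-atom position 2 in the SMILES.
Ketone count: 1.

1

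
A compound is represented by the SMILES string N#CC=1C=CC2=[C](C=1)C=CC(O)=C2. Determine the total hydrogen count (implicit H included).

Walk through each heavy atom and fill implicit hydrogens from standard valence (C 4, N 3, O 2, S 2, halogen 1):
  atom 1: N, bond orders sum to 3 (valence 3) → 0 H
  atom 2: C, bond orders sum to 4 (valence 4) → 0 H
  atom 3: C, bond orders sum to 4 (valence 4) → 0 H
  atom 4: C, bond orders sum to 3 (valence 4) → 1 H
  atom 5: C, bond orders sum to 3 (valence 4) → 1 H
  atom 6: C, bond orders sum to 4 (valence 4) → 0 H
  atom 7: C with explicit H count 0
  atom 8: C, bond orders sum to 3 (valence 4) → 1 H
  atom 9: C, bond orders sum to 3 (valence 4) → 1 H
  atom 10: C, bond orders sum to 3 (valence 4) → 1 H
  atom 11: C, bond orders sum to 4 (valence 4) → 0 H
  atom 12: O, bond orders sum to 1 (valence 2) → 1 H
  atom 13: C, bond orders sum to 3 (valence 4) → 1 H
Total hydrogens: 7.

7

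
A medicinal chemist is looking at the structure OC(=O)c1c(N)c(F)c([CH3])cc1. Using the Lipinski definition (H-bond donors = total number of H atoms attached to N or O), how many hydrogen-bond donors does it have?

Donors: find every N or O and count the H atoms it carries.
  atom 1 (O): bond orders sum to 1 → 1 H
  atom 3 (O): bond orders sum to 2 → 0 H
  atom 6 (N): bond orders sum to 1 → 2 H
Lipinski HBD = 3.

3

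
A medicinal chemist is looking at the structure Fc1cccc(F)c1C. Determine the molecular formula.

Walk through each heavy atom and fill implicit hydrogens from standard valence (C 4, N 3, O 2, S 2, halogen 1); for lowercase aromatic atoms, an aromatic c carries 1 H when it has two neighbours and 0 H with three, and aromatic n carries 0 H:
  atom 1: F (halogen, monovalent) → 0 H
  atom 2: aromatic c, 3 neighbours → 0 H
  atom 3: aromatic c, 2 neighbours → 1 H
  atom 4: aromatic c, 2 neighbours → 1 H
  atom 5: aromatic c, 2 neighbours → 1 H
  atom 6: aromatic c, 3 neighbours → 0 H
  atom 7: F (halogen, monovalent) → 0 H
  atom 8: aromatic c, 3 neighbours → 0 H
  atom 9: C, bond orders sum to 1 (valence 4) → 3 H
Totals → C:7, H:6, F:2.

C7H6F2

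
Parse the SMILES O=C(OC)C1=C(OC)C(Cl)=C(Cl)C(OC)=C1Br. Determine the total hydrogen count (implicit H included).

9

Walk through each heavy atom and fill implicit hydrogens from standard valence (C 4, N 3, O 2, S 2, halogen 1):
  atom 1: O, bond orders sum to 2 (valence 2) → 0 H
  atom 2: C, bond orders sum to 4 (valence 4) → 0 H
  atom 3: O, bond orders sum to 2 (valence 2) → 0 H
  atom 4: C, bond orders sum to 1 (valence 4) → 3 H
  atom 5: C, bond orders sum to 4 (valence 4) → 0 H
  atom 6: C, bond orders sum to 4 (valence 4) → 0 H
  atom 7: O, bond orders sum to 2 (valence 2) → 0 H
  atom 8: C, bond orders sum to 1 (valence 4) → 3 H
  atom 9: C, bond orders sum to 4 (valence 4) → 0 H
  atom 10: Cl (halogen, monovalent) → 0 H
  atom 11: C, bond orders sum to 4 (valence 4) → 0 H
  atom 12: Cl (halogen, monovalent) → 0 H
  atom 13: C, bond orders sum to 4 (valence 4) → 0 H
  atom 14: O, bond orders sum to 2 (valence 2) → 0 H
  atom 15: C, bond orders sum to 1 (valence 4) → 3 H
  atom 16: C, bond orders sum to 4 (valence 4) → 0 H
  atom 17: Br (halogen, monovalent) → 0 H
Total hydrogens: 9.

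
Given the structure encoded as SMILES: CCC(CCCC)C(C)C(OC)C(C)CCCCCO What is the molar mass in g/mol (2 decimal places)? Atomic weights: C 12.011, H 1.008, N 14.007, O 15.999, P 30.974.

286.50 g/mol

First, the molecular formula is C18H38O2 (counting implicit H from valence).
  C: 18 × 12.011 = 216.198
  H: 38 × 1.008 = 38.304
  O: 2 × 15.999 = 31.998
Sum: 18×12.011 + 38×1.008 + 2×15.999 = 286.500 → 286.50 g/mol.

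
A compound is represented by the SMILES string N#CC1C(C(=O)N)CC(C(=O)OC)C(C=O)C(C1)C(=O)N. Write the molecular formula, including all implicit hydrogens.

C13H17N3O5

Walk through each heavy atom and fill implicit hydrogens from standard valence (C 4, N 3, O 2, S 2, halogen 1):
  atom 1: N, bond orders sum to 3 (valence 3) → 0 H
  atom 2: C, bond orders sum to 4 (valence 4) → 0 H
  atom 3: C, bond orders sum to 3 (valence 4) → 1 H
  atom 4: C, bond orders sum to 3 (valence 4) → 1 H
  atom 5: C, bond orders sum to 4 (valence 4) → 0 H
  atom 6: O, bond orders sum to 2 (valence 2) → 0 H
  atom 7: N, bond orders sum to 1 (valence 3) → 2 H
  atom 8: C, bond orders sum to 2 (valence 4) → 2 H
  atom 9: C, bond orders sum to 3 (valence 4) → 1 H
  atom 10: C, bond orders sum to 4 (valence 4) → 0 H
  atom 11: O, bond orders sum to 2 (valence 2) → 0 H
  atom 12: O, bond orders sum to 2 (valence 2) → 0 H
  atom 13: C, bond orders sum to 1 (valence 4) → 3 H
  atom 14: C, bond orders sum to 3 (valence 4) → 1 H
  atom 15: C, bond orders sum to 3 (valence 4) → 1 H
  atom 16: O, bond orders sum to 2 (valence 2) → 0 H
  atom 17: C, bond orders sum to 3 (valence 4) → 1 H
  atom 18: C, bond orders sum to 2 (valence 4) → 2 H
  atom 19: C, bond orders sum to 4 (valence 4) → 0 H
  atom 20: O, bond orders sum to 2 (valence 2) → 0 H
  atom 21: N, bond orders sum to 1 (valence 3) → 2 H
Totals → C:13, H:17, N:3, O:5.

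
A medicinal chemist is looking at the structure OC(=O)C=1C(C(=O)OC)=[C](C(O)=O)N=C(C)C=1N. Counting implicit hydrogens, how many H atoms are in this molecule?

10

Walk through each heavy atom and fill implicit hydrogens from standard valence (C 4, N 3, O 2, S 2, halogen 1):
  atom 1: O, bond orders sum to 1 (valence 2) → 1 H
  atom 2: C, bond orders sum to 4 (valence 4) → 0 H
  atom 3: O, bond orders sum to 2 (valence 2) → 0 H
  atom 4: C, bond orders sum to 4 (valence 4) → 0 H
  atom 5: C, bond orders sum to 4 (valence 4) → 0 H
  atom 6: C, bond orders sum to 4 (valence 4) → 0 H
  atom 7: O, bond orders sum to 2 (valence 2) → 0 H
  atom 8: O, bond orders sum to 2 (valence 2) → 0 H
  atom 9: C, bond orders sum to 1 (valence 4) → 3 H
  atom 10: C with explicit H count 0
  atom 11: C, bond orders sum to 4 (valence 4) → 0 H
  atom 12: O, bond orders sum to 1 (valence 2) → 1 H
  atom 13: O, bond orders sum to 2 (valence 2) → 0 H
  atom 14: N, bond orders sum to 3 (valence 3) → 0 H
  atom 15: C, bond orders sum to 4 (valence 4) → 0 H
  atom 16: C, bond orders sum to 1 (valence 4) → 3 H
  atom 17: C, bond orders sum to 4 (valence 4) → 0 H
  atom 18: N, bond orders sum to 1 (valence 3) → 2 H
Total hydrogens: 10.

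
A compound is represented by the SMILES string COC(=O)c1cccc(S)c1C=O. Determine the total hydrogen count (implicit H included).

Walk through each heavy atom and fill implicit hydrogens from standard valence (C 4, N 3, O 2, S 2, halogen 1); for lowercase aromatic atoms, an aromatic c carries 1 H when it has two neighbours and 0 H with three, and aromatic n carries 0 H:
  atom 1: C, bond orders sum to 1 (valence 4) → 3 H
  atom 2: O, bond orders sum to 2 (valence 2) → 0 H
  atom 3: C, bond orders sum to 4 (valence 4) → 0 H
  atom 4: O, bond orders sum to 2 (valence 2) → 0 H
  atom 5: aromatic c, 3 neighbours → 0 H
  atom 6: aromatic c, 2 neighbours → 1 H
  atom 7: aromatic c, 2 neighbours → 1 H
  atom 8: aromatic c, 2 neighbours → 1 H
  atom 9: aromatic c, 3 neighbours → 0 H
  atom 10: S, bond orders sum to 1 (valence 2) → 1 H
  atom 11: aromatic c, 3 neighbours → 0 H
  atom 12: C, bond orders sum to 3 (valence 4) → 1 H
  atom 13: O, bond orders sum to 2 (valence 2) → 0 H
Total hydrogens: 8.

8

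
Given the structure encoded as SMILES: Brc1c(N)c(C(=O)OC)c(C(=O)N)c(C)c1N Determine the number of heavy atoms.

Every atom symbol written in the SMILES (organic subset) is one heavy atom; implicit H are not written.
Heavy atoms by element → Br:1, C:10, N:3, O:3.
Total: 17.

17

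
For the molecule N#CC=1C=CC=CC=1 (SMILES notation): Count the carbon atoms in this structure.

7

Count every carbon token in the SMILES (each C, including those in ring-closure positions and inside branches).
Carbon count: 7.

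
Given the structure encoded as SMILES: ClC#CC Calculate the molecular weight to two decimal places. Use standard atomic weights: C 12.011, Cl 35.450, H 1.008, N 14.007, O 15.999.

74.51 g/mol

First, the molecular formula is C3H3Cl (counting implicit H from valence).
  C: 3 × 12.011 = 36.033
  Cl: 1 × 35.450 = 35.450
  H: 3 × 1.008 = 3.024
Sum: 3×12.011 + 1×35.450 + 3×1.008 = 74.507 → 74.51 g/mol.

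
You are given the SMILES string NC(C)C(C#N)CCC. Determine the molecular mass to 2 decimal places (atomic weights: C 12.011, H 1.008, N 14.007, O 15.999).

First, the molecular formula is C7H14N2 (counting implicit H from valence).
  C: 7 × 12.011 = 84.077
  H: 14 × 1.008 = 14.112
  N: 2 × 14.007 = 28.014
Sum: 7×12.011 + 14×1.008 + 2×14.007 = 126.203 → 126.20 g/mol.

126.20 g/mol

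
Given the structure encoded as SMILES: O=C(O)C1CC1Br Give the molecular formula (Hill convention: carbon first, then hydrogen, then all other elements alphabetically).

Walk through each heavy atom and fill implicit hydrogens from standard valence (C 4, N 3, O 2, S 2, halogen 1):
  atom 1: O, bond orders sum to 2 (valence 2) → 0 H
  atom 2: C, bond orders sum to 4 (valence 4) → 0 H
  atom 3: O, bond orders sum to 1 (valence 2) → 1 H
  atom 4: C, bond orders sum to 3 (valence 4) → 1 H
  atom 5: C, bond orders sum to 2 (valence 4) → 2 H
  atom 6: C, bond orders sum to 3 (valence 4) → 1 H
  atom 7: Br (halogen, monovalent) → 0 H
Totals → C:4, H:5, Br:1, O:2.
In Hill order: C4H5BrO2.

C4H5BrO2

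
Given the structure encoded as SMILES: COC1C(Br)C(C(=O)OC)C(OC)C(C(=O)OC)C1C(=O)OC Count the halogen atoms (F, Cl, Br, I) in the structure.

1

Halogen atoms appear at heavy-atom position 5 (1×Br).
Other groups present: 3 ester, 2 ether.
Halogen count: 1.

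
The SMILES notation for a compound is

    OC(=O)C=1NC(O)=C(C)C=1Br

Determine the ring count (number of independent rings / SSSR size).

In SMILES, each pair of matching ring-closure digits denotes one ring-closing bond; the number of such bonds equals the number of independent rings.
Ring-closure bonds here: 1.

1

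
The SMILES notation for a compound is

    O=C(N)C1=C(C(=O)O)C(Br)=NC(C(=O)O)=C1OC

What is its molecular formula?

C9H7BrN2O6

Walk through each heavy atom and fill implicit hydrogens from standard valence (C 4, N 3, O 2, S 2, halogen 1):
  atom 1: O, bond orders sum to 2 (valence 2) → 0 H
  atom 2: C, bond orders sum to 4 (valence 4) → 0 H
  atom 3: N, bond orders sum to 1 (valence 3) → 2 H
  atom 4: C, bond orders sum to 4 (valence 4) → 0 H
  atom 5: C, bond orders sum to 4 (valence 4) → 0 H
  atom 6: C, bond orders sum to 4 (valence 4) → 0 H
  atom 7: O, bond orders sum to 2 (valence 2) → 0 H
  atom 8: O, bond orders sum to 1 (valence 2) → 1 H
  atom 9: C, bond orders sum to 4 (valence 4) → 0 H
  atom 10: Br (halogen, monovalent) → 0 H
  atom 11: N, bond orders sum to 3 (valence 3) → 0 H
  atom 12: C, bond orders sum to 4 (valence 4) → 0 H
  atom 13: C, bond orders sum to 4 (valence 4) → 0 H
  atom 14: O, bond orders sum to 2 (valence 2) → 0 H
  atom 15: O, bond orders sum to 1 (valence 2) → 1 H
  atom 16: C, bond orders sum to 4 (valence 4) → 0 H
  atom 17: O, bond orders sum to 2 (valence 2) → 0 H
  atom 18: C, bond orders sum to 1 (valence 4) → 3 H
Totals → C:9, H:7, Br:1, N:2, O:6.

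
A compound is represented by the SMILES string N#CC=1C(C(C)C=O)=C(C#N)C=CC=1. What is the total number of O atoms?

1

Scan the SMILES for O atoms (remember two-letter symbols like Cl and Br are single atoms).
Oxygen count: 1.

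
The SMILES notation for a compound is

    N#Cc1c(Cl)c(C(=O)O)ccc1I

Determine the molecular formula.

C8H3ClINO2

Walk through each heavy atom and fill implicit hydrogens from standard valence (C 4, N 3, O 2, S 2, halogen 1); for lowercase aromatic atoms, an aromatic c carries 1 H when it has two neighbours and 0 H with three, and aromatic n carries 0 H:
  atom 1: N, bond orders sum to 3 (valence 3) → 0 H
  atom 2: C, bond orders sum to 4 (valence 4) → 0 H
  atom 3: aromatic c, 3 neighbours → 0 H
  atom 4: aromatic c, 3 neighbours → 0 H
  atom 5: Cl (halogen, monovalent) → 0 H
  atom 6: aromatic c, 3 neighbours → 0 H
  atom 7: C, bond orders sum to 4 (valence 4) → 0 H
  atom 8: O, bond orders sum to 2 (valence 2) → 0 H
  atom 9: O, bond orders sum to 1 (valence 2) → 1 H
  atom 10: aromatic c, 2 neighbours → 1 H
  atom 11: aromatic c, 2 neighbours → 1 H
  atom 12: aromatic c, 3 neighbours → 0 H
  atom 13: I (halogen, monovalent) → 0 H
Totals → C:8, H:3, Cl:1, I:1, N:1, O:2.
In Hill order: C8H3ClINO2.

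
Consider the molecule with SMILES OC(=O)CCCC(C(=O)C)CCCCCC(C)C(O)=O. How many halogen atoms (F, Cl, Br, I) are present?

0

Scan the SMILES for the halogen motif — none present.
Groups that are present: 2 carboxylic acid, 1 ketone.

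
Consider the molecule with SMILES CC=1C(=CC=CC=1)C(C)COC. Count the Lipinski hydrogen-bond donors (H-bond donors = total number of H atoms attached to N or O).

Donors: find every N or O and count the H atoms it carries.
  atom 11 (O): bond orders sum to 2 → 0 H
Lipinski HBD = 0.

0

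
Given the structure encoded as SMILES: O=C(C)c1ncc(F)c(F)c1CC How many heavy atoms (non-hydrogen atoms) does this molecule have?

Every atom symbol written in the SMILES (organic subset) is one heavy atom; implicit H are not written.
Heavy atoms by element → C:9, F:2, N:1, O:1.
Total: 13.

13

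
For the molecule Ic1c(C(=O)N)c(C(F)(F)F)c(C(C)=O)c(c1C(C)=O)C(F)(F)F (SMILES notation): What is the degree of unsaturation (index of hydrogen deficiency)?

Molecular formula: C13H8F6INO3.
DoU = (2C + 2 + N − H − X) / 2, where X is the halogen count and O/S are ignored.
    = (2·13 + 2 + 1 − 8 − 7) / 2 = 14 / 2 = 7.

7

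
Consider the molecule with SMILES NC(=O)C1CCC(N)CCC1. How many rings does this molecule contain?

In SMILES, each pair of matching ring-closure digits denotes one ring-closing bond; the number of such bonds equals the number of independent rings.
Ring-closure bonds here: 1.

1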